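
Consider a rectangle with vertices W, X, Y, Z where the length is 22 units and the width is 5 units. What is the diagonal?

d = sqrt(22^2 + 5^2) = sqrt(509)

sqrt(509)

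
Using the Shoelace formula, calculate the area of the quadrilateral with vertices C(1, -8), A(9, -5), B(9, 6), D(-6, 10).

Shoelace: sum of cross terms = 330, Area = (1/2)|330| = 165

165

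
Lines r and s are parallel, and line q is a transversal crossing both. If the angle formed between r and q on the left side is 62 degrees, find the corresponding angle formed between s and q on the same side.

Corresponding angles formed by parallel lines and a transversal are equal.
The given angle is 62 degrees.
The corresponding angle = 62 degrees.

62 degrees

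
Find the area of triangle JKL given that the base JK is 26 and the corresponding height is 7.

Area = (1/2)(26)(7) = 91

91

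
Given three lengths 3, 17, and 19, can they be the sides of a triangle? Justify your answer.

Sort the sides: 3, 17, 19.
It suffices to check that the sum of the two smallest exceeds the largest:
3 + 17 = 20 > 19. ✓
Yes, a valid triangle can be formed.

Yes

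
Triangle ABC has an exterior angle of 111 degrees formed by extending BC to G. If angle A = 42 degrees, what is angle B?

angle B = 111 - 42 = 69 degrees (exterior angle theorem).

69 degrees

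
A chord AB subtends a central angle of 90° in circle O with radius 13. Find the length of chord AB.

Drop a perpendicular from the center to the chord, bisecting both the chord and the central angle.
Each half-chord = r sin(θ/2) = 13 sin(45°).
The full chord = 2 × 13 × sin(45°) = 13*sqrt(2).

13*sqrt(2)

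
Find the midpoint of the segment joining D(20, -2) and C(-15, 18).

The midpoint is the point halfway along the segment.
Move half the horizontal distance: 20 + (-15 - 20)/2 = 20 + -35/2 = 5/2
Move half the vertical distance: -2 + (18 - -2)/2 = -2 + 20/2 = 8
Midpoint = (5/2, 8)

(5/2, 8)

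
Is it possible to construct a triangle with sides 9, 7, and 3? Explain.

For three segments to close into a triangle, no single side can be as long as the other two combined.
The longest side is 9, and 3 + 7 = 10 > 9.
A triangle can be formed.

Yes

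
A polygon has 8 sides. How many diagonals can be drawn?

Total line segments between 8 vertices = C(8,2) = 28.
Subtract the 8 sides: 28 - 8 = 20 diagonals.

20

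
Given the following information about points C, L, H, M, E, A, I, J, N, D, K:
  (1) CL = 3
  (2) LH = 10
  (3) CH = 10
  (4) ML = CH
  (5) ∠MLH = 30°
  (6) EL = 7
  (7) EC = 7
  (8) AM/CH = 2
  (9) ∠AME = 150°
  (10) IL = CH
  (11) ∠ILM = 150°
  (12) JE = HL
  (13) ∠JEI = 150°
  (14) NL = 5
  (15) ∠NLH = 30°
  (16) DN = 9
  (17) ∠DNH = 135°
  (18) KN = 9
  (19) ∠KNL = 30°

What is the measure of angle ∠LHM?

From the given relations: ML = CH = 10.
Step 1: By the law of cosines on triangle HLM: HM² = 10² + 10² − 2·10·10·cos(30°) = 26.79, so HM ≈ 5.18.
Step 2: By the inverse law of cosines on triangle LHM: cos(∠LHM) = (10² + 5.18² − 10²) / (2·10·5.18) = 26.79/103.53 = 0.2588, so ∠LHM = 75°.

Therefore, the measure of angle ∠LHM = 75°.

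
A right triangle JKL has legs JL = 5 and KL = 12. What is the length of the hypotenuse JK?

In a right triangle, the square of the hypotenuse equals the sum of the squares of the two legs.
The legs are 5 and 12, so the hypotenuse = sqrt(25 + 144) = sqrt(169) = 13.

13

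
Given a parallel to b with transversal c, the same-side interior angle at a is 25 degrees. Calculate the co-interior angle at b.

Co-interior angles sum to 180: 180 - 25 = 155 degrees.

155 degrees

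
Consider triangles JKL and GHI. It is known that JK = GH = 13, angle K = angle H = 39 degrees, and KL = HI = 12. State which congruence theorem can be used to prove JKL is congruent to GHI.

The given information matches SAS: Two pairs of corresponding sides and the included angle are equal (Side-Angle-Side).

SAS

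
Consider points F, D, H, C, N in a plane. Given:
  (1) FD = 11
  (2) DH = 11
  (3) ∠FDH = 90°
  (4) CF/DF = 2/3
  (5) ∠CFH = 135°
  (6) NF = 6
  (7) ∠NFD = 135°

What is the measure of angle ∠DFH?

Step 1: By the law of cosines on triangle FDH: FH² = 11² + 11² − 2·11·11·cos(90°) = 242, so FH = 11·√2.
Step 2: By the inverse law of cosines on triangle DFH: cos(∠DFH) = (11² + (11·√2)² − 11²) / (2·11·11·√2) = 242/342.24 = 0.7071, so ∠DFH = 45°.

Therefore, the measure of angle ∠DFH = 45°.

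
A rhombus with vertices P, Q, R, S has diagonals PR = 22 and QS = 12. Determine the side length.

Half-diagonals are 11 and 6. side = sqrt(11^2 + 6^2) = sqrt(157)

sqrt(157)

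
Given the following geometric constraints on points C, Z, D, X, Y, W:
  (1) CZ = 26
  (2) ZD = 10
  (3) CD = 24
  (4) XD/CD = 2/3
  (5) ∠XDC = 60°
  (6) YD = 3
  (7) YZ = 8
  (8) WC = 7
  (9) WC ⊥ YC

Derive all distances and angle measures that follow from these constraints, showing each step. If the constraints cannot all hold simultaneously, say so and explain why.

The constraints are consistent.

From the given relations:
  XD = 2/3·CD = 2/3·24 = 16

Step 1: From CD = 24, DX = 16, and ∠CDX = 60°, by the law of cosines:
  CX² = CD² + DX² - 2·CD·DX·cos(60°) = 576 + 256 - 384 = 448
  CX = 8·√7

Step 2: From CD = 24, CZ = 26, DZ = 10, by the inverse law of cosines:
  cos(∠DCZ) = (CD² + CZ² - DZ²) / (2·CD·CZ)
  ∠DCZ = 22.62°

Step 3: From ZC = 26, ZD = 10, CD = 24, by the inverse law of cosines:
  cos(∠CZD) = (ZC² + ZD² - CD²) / (2·ZC·ZD)
  ∠CZD = 67.38°

Step 4: From ZD = 10, ZY = 8, DY = 3, by the inverse law of cosines:
  cos(∠DZY) = (ZD² + ZY² - DY²) / (2·ZD·ZY)
  ∠DZY = 14.36°

Step 5: From DC = 24, DZ = 10, CZ = 26, by the inverse law of cosines:
  cos(∠CDZ) = (DC² + DZ² - CZ²) / (2·DC·DZ)
  ∠CDZ = 90°

Step 6: From DY = 3, DZ = 10, YZ = 8, by the inverse law of cosines:
  cos(∠YDZ) = (DY² + DZ² - YZ²) / (2·DY·DZ)
  ∠YDZ = 41.41°

Step 7: From YD = 3, YZ = 8, DZ = 10, by the inverse law of cosines:
  cos(∠DYZ) = (YD² + YZ² - DZ²) / (2·YD·YZ)
  ∠DYZ = 124.23°

Step 8: From CD = 24, CX = 8·√7, DX = 16, by the inverse law of cosines:
  cos(∠DCX) = (CD² + CX² - DX²) / (2·CD·CX)
  ∠DCX = 40.89°

Step 9: From XC = 8·√7, XD = 16, CD = 24, by the inverse law of cosines:
  cos(∠CXD) = (XC² + XD² - CD²) / (2·XC·XD)
  ∠CXD = 79.11°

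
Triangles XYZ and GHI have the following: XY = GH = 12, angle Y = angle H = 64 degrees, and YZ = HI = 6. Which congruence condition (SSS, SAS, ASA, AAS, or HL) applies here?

The given information matches SAS: Two pairs of corresponding sides and the included angle are equal (Side-Angle-Side).

SAS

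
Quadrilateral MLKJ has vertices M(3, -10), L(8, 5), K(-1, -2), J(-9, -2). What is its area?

Using the Shoelace formula for a quadrilateral (vertices in order):
Area = (1/2)|sum of (x_i * y_(i+1) - x_(i+1) * y_i)|
Terms: (3*5 - 8*-10) = 95, (8*-2 - -1*5) = -11, (-1*-2 - -9*-2) = -16, (-9*-10 - 3*-2) = 96
Sum = 164
Area = (1/2)(164) = 82

82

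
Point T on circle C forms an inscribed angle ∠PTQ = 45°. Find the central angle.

Central angle = 2 × 45° = 90° (inscribed angle theorem).

90°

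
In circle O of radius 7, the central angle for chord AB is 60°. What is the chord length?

Chord = 2(7) sin(30°) = 7

7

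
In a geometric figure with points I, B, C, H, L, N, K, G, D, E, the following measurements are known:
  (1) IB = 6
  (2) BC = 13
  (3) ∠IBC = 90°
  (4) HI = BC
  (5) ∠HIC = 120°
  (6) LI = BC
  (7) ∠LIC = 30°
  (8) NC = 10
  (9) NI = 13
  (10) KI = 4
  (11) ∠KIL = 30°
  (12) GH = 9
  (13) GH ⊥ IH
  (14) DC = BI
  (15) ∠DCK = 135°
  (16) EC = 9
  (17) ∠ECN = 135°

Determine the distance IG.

From the given relations: HI = BC = 13.
Step 1: By the law of cosines on triangle IHG: IG² = 13² + 9² − 2·13·9·cos(90°) = 250, so IG = 5·√10.

Therefore, the length of IG = 5·√10.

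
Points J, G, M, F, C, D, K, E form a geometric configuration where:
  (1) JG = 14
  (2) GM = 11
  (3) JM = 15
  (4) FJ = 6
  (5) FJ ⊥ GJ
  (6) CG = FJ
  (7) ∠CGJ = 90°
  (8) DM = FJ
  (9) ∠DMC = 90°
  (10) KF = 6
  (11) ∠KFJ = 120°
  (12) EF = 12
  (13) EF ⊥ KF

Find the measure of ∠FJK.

Step 1: By the law of cosines on triangle JFK: JK² = 6² + 6² − 2·6·6·cos(120°) = 108, so JK = 6·√3.
Step 2: By the inverse law of cosines on triangle FJK: cos(∠FJK) = (6² + (6·√3)² − 6²) / (2·6·6·√3) = 108/124.71 = 0.866, so ∠FJK = 30°.

Therefore, the measure of angle ∠FJK = 30°.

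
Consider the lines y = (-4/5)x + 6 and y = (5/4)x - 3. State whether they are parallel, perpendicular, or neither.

Slope of line 1: m1 = -4/5
Slope of line 2: m2 = 5/4
m1 * m2 = -1, so perpendicular.

Perpendicular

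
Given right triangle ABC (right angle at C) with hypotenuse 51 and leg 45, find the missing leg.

BC = sqrt(51^2 - 45^2) = sqrt(576) = 24

24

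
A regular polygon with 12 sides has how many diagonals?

The number of diagonals in an n-gon is n(n - 3)/2.
For n = 12: 12(12 - 3)/2 = 12 × 9 / 2 = 54.

54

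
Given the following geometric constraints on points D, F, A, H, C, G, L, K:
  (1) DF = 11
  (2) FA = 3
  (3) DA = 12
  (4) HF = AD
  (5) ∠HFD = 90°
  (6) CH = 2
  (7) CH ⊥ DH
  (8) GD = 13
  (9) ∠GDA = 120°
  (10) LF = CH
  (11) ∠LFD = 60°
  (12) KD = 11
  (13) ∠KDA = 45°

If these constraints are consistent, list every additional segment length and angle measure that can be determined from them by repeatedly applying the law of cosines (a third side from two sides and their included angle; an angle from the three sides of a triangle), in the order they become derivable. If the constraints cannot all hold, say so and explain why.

The constraints are consistent. Derivable facts, in order:
After 1 step:
- AG ≈ 21.66
- AK ≈ 8.85
- DH ≈ 16.28
- DL = √103
- ∠ADF = 14.14°
- ∠AFD = 102.25°
- ∠DAF = 63.61°
After 2 steps:
- DC ≈ 16.4
- ∠AGD = 28.68°
- ∠AKD = 73.49°
- ∠DAG = 31.32°
- ∠DAK = 61.51°
- ∠DHF = 42.51°
- ∠DLF = 110.17°
- ∠FDH = 47.49°
- ∠FDL = 9.83°
After 3 steps:
- ∠CDH = 7°
- ∠DCH = 83°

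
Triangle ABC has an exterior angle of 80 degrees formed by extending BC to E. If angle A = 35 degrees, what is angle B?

By the exterior angle theorem: exterior angle = sum of remote interior angles.
80 = 35 + angle B
angle B = 80 - 35 = 45 degrees

45 degrees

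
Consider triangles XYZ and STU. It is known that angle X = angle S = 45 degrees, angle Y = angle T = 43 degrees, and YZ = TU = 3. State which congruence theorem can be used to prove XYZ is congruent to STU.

The given information provides:
angle X = angle S = 45 degrees, angle Y = angle T = 43 degrees, and YZ = TU = 3
This matches the AAS congruence theorem.
Two pairs of corresponding angles and a non-included side are equal (Angle-Angle-Side).

AAS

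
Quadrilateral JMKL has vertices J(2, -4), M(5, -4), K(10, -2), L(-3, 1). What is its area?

Using the Shoelace formula for a quadrilateral (vertices in order):
Area = (1/2)|sum of (x_i * y_(i+1) - x_(i+1) * y_i)|
Terms: (2*-4 - 5*-4) = 12, (5*-2 - 10*-4) = 30, (10*1 - -3*-2) = 4, (-3*-4 - 2*1) = 10
Sum = 56
Area = (1/2)(56) = 28

28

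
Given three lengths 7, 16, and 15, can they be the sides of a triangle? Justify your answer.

Check all three triangle inequalities:
7 + 16 = 23 > 15 ✓
7 + 15 = 22 > 16 ✓
16 + 15 = 31 > 7 ✓
All conditions hold, so these sides form a valid triangle.

Yes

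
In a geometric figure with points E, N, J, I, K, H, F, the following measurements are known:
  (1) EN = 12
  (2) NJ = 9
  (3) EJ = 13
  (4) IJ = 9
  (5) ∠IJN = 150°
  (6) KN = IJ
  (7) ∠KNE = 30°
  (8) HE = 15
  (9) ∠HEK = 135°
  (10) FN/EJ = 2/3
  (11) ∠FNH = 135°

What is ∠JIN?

Step 1: By the law of cosines on triangle IJN: IN² = 9² + 9² − 2·9·9·cos(150°) = 302.3, so IN ≈ 17.39.
Step 2: By the inverse law of cosines on triangle JIN: cos(∠JIN) = (9² + 17.39² − 9²) / (2·9·17.39) = 302.3/312.96 = 0.9659, so ∠JIN = 15°.

Therefore, the measure of angle ∠JIN = 15°.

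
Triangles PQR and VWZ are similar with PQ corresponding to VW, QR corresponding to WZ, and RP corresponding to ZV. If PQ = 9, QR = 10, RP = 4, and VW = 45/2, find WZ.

Similar triangles have proportional sides. Setting up the proportion:
VW / PQ = WZ / QR
45/2 / 9 = WZ / 10
WZ = 10 * 45/2 / 9 = 25.

25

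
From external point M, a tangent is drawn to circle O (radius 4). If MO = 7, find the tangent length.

The tangent, radius, and line from the external point to the center form a right triangle.
The right angle is where the tangent meets the radius.
By the Pythagorean theorem: tangent² + 4² = 7²
tangent² = 49 - 16 = 33
tangent = sqrt(33)

sqrt(33)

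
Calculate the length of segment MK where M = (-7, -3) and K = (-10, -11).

d = sqrt((-10 - -7)^2 + (-11 - -3)^2)
d = sqrt(-3^2 + -8^2)
d = sqrt(9 + 64)
d = sqrt(73)

sqrt(73)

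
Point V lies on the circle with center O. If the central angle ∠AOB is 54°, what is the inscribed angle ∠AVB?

Inscribed angle = 54° / 2 = 27° (inscribed angle theorem).

27°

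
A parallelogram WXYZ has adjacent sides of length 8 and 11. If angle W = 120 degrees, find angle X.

Consecutive angles are supplementary: angle X = 180 - 120 = 60 degrees.

60 degrees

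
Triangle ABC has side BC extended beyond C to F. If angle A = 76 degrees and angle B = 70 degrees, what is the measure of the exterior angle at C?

Exterior angle = 76 + 70 = 146 degrees (exterior angle theorem).

146 degrees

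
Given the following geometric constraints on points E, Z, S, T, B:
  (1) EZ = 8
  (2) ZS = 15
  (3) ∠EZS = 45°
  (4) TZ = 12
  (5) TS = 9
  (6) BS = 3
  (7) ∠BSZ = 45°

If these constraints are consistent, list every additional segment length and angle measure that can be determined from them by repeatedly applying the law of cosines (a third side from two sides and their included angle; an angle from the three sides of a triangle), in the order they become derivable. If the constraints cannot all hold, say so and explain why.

The constraints are consistent. Derivable facts, in order:
After 1 step:
- ES ≈ 10.92
- ZB ≈ 13.05
- ∠STZ = 90°
- ∠SZT = 36.87°
- ∠TSZ = 53.13°
After 2 steps:
- ∠BZS = 9.35°
- ∠ESZ = 31.19°
- ∠SBZ = 125.65°
- ∠SEZ = 103.81°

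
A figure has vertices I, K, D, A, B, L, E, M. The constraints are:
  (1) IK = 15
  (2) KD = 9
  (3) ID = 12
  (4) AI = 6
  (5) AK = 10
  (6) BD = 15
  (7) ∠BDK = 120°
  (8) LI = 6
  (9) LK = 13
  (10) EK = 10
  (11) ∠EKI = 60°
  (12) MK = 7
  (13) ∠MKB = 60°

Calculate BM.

Step 1: By the law of cosines on triangle BDK: BK² = 15² + 9² − 2·15·9·cos(120°) = 441, so BK = 21.
Step 2: By the law of cosines on triangle BKM: BM² = 21² + 7² − 2·21·7·cos(60°) = 343, so BM = 7·√7.

Therefore, the length of BM = 7·√7.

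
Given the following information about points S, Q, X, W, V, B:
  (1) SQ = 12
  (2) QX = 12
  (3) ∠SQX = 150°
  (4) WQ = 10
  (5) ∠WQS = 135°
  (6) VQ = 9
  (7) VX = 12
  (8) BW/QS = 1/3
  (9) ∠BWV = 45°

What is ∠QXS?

Step 1: By the law of cosines on triangle XQS: XS² = 12² + 12² − 2·12·12·cos(150°) = 537.42, so XS ≈ 23.18.
Step 2: By the inverse law of cosines on triangle QXS: cos(∠QXS) = (12² + 23.18² − 12²) / (2·12·23.18) = 537.42/556.37 = 0.9659, so ∠QXS = 15°.

Therefore, the measure of angle ∠QXS = 15°.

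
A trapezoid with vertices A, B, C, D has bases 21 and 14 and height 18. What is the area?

Area of a trapezoid = (base1 + base2) * height / 2
Area = (21 + 14) * 18 / 2
Area = 35 * 18 / 2
Area = 630 / 2
Area = 315

315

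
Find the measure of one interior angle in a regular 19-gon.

Each interior angle of a regular n-gon is (n - 2) * 180 / n.
For n = 19: (19 - 2) * 180 / 19 = 3060/19 = 3060/19 degrees.

3060/19 degrees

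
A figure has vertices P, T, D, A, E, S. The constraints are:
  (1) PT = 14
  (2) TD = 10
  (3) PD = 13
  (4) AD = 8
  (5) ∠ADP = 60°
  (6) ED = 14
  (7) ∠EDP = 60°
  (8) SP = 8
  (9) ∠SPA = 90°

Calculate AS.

Step 1: By the law of cosines on triangle PDA: PA² = 13² + 8² − 2·13·8·cos(60°) = 129, so PA = √129.
Step 2: By the law of cosines on triangle APS: AS² = √129² + 8² − 2·√129·8·cos(90°) = 193, so AS = √193.

Therefore, the length of AS = √193.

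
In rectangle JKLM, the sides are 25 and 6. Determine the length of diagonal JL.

Using the Pythagorean theorem:
d² = 25² + 6² = 625 + 36 = 661
d = sqrt(661)

sqrt(661)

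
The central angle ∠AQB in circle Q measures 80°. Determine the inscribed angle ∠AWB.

Inscribed angle = 80° / 2 = 40° (inscribed angle theorem).

40°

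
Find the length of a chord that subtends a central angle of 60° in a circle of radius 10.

Chord length = 2r sin(θ/2)
= 2 × 10 × sin(60°/2)
= 2 × 10 × sin(30°)
= 10

10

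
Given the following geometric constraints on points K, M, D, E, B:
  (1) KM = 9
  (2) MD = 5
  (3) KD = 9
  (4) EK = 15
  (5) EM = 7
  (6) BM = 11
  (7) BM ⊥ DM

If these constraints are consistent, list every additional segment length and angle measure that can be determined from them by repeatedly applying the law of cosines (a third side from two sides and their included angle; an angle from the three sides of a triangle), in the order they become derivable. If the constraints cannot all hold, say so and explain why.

The constraints are consistent. Derivable facts, in order:
After 1 step:
- DB = √146
- ∠DKM = 32.26°
- ∠DMK = 73.87°
- ∠EKM = 17.85°
- ∠EMK = 138.94°
- ∠KDM = 73.87°
- ∠KEM = 23.21°
After 2 steps:
- ∠BDM = 65.56°
- ∠DBM = 24.44°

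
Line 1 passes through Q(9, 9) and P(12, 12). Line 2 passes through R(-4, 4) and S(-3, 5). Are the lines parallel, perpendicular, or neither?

Slope of line 1: m1 = (12 - 9)/(12 - 9) = 3/3 = 1
Slope of line 2: m2 = (5 - 4)/(-3 - -4) = 1/1 = 1
Two lines are parallel if and only if they have equal slopes (or both are vertical).
Here m1 = m2 = 1, confirming the lines are parallel.

Parallel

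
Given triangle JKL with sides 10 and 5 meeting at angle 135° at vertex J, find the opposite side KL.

By the law of cosines: KL^2 = JK^2 + JL^2 - 2*JK*JL*cos(J)
KL^2 = 10^2 + 5^2 - 2*10*5*cos(135°)
KL^2 = 100 + 25 - 100*(-sqrt(2)/2)
KL^2 = 50*sqrt(2) + 125
KL = 5*sqrt(2*sqrt(2) + 5)

5*sqrt(2*sqrt(2) + 5)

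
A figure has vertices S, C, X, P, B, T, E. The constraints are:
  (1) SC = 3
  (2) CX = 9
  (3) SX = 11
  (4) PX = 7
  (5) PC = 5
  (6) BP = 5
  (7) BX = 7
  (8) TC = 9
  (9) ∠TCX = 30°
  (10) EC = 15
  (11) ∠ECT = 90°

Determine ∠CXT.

Step 1: By the law of cosines on triangle XCT: XT² = 9² + 9² − 2·9·9·cos(30°) = 21.7, so XT ≈ 4.66.
Step 2: By the inverse law of cosines on triangle CXT: cos(∠CXT) = (9² + 4.66² − 9²) / (2·9·4.66) = 21.7/83.86 = 0.2588, so ∠CXT = 75°.

Therefore, the measure of angle ∠CXT = 75°.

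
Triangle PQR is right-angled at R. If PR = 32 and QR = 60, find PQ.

By the Pythagorean theorem: PQ^2 = PR^2 + QR^2
PQ^2 = 32^2 + 60^2 = 1024 + 3600 = 4624
PQ = sqrt(4624) = 68

68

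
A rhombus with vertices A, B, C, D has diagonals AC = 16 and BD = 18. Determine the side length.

In a rhombus, the diagonals bisect each other perpendicularly, creating four congruent right triangles.
Each triangle has legs 8 (half of 16) and 9 (half of 18).
The hypotenuse of each right triangle is a side of the rhombus:
side = sqrt(8^2 + 9^2) = sqrt(145)

sqrt(145)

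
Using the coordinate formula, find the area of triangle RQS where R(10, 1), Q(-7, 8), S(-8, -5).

The Shoelace formula computes the area from vertex coordinates by summing cross products.
For vertices (10,1), (-7,8), (-8,-5):
Signed sum = 10*8 - -7*1 + -7*-5 - -8*8 + -8*1 - 10*-5
= 87 + 99 + 42 = 228
Area = (1/2)|228| = 114.

114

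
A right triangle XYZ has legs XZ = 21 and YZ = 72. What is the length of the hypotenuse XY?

By the Pythagorean theorem: XY^2 = XZ^2 + YZ^2
XY^2 = 21^2 + 72^2 = 441 + 5184 = 5625
XY = sqrt(5625) = 75

75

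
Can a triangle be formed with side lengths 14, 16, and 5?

Sort the sides: 5, 14, 16.
It suffices to check that the sum of the two smallest exceeds the largest:
5 + 14 = 19 > 16. ✓
Yes, a valid triangle can be formed.

Yes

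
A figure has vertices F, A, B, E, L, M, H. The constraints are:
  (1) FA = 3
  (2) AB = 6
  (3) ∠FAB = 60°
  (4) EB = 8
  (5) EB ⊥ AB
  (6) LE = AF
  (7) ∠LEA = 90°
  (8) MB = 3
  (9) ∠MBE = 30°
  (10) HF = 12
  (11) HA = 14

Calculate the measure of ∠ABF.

Step 1: By the law of cosines on triangle BAF: BF² = 6² + 3² − 2·6·3·cos(60°) = 27, so BF = 3·√3.
Step 2: By the inverse law of cosines on triangle ABF: cos(∠ABF) = (6² + (3·√3)² − 3²) / (2·6·3·√3) = 54/62.35 = 0.866, so ∠ABF = 30°.

Therefore, the measure of angle ∠ABF = 30°.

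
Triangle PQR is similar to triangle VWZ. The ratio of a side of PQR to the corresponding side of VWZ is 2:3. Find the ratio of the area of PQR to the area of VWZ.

Area scales with the square of linear dimensions. If every length is multiplied by 2/3, then the area is multiplied by (2/3)^2 = 4/9.
The area ratio is 4:9.

4:9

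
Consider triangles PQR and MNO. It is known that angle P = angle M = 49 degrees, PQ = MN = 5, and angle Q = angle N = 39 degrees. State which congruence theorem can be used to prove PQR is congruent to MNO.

The given information matches ASA: Two pairs of corresponding angles and the included side are equal (Angle-Side-Angle).

ASA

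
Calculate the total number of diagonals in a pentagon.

Each of the 5 vertices connects to 2 non-adjacent vertices via diagonals.
Total connections = 5 × 2 = 10, but each diagonal is counted twice.
Number of diagonals = 10 / 2 = 5.

5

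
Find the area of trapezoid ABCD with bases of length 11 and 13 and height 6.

Area of a trapezoid = (base1 + base2) * height / 2
Area = (11 + 13) * 6 / 2
Area = 24 * 6 / 2
Area = 144 / 2
Area = 72

72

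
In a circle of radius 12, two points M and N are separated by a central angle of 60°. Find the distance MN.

Chord length = 2r sin(θ/2)
= 2 × 12 × sin(60°/2)
= 2 × 12 × sin(30°)
= 12

12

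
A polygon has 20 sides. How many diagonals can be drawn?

Total line segments between 20 vertices = C(20,2) = 190.
Subtract the 20 sides: 190 - 20 = 170 diagonals.

170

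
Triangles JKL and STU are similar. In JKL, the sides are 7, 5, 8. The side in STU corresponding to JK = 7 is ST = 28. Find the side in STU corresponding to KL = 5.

Since the triangles are similar, the ratio of corresponding sides is constant.
Scale factor k = ST / JK = 28 / 7 = 4
TU = k * KL = 4 * 5 = 20

20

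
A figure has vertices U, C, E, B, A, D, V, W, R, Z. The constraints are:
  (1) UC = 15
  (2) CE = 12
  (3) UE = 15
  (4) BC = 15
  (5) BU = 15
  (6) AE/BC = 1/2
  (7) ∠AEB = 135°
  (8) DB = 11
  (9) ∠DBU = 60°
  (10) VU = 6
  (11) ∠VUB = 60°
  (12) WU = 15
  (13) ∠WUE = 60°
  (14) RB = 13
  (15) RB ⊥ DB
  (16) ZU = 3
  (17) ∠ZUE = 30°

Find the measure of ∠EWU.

Step 1: By the law of cosines on triangle WUE: WE² = 15² + 15² − 2·15·15·cos(60°) = 225, so WE = 15.
Step 2: By the inverse law of cosines on triangle EWU: cos(∠EWU) = (15² + 15² − 15²) / (2·15·15) = 225/450 = 0.5, so ∠EWU = 60°.

Therefore, the measure of angle ∠EWU = 60°.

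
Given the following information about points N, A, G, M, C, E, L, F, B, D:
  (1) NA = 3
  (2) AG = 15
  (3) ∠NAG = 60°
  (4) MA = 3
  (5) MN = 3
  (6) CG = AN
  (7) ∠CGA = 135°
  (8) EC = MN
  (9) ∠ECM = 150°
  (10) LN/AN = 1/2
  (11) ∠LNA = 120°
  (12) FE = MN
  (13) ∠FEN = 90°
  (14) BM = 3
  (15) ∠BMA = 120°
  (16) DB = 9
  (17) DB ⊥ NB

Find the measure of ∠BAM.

Step 1: By the law of cosines on triangle AMB: AB² = 3² + 3² − 2·3·3·cos(120°) = 27, so AB = 3·√3.
Step 2: By the inverse law of cosines on triangle BAM: cos(∠BAM) = ((3·√3)² + 3² − 3²) / (2·3·√3·3) = 27/31.18 = 0.866, so ∠BAM = 30°.

Therefore, the measure of angle ∠BAM = 30°.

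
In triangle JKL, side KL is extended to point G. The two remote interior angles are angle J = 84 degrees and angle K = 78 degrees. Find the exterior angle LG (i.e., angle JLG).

By the exterior angle theorem, an exterior angle of a triangle equals the sum of the two remote interior angles.
Exterior angle = angle J + angle K
Exterior angle = 84 + 78 = 162 degrees

162 degrees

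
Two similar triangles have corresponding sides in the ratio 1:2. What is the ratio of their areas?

Area ratio = (side ratio)^2 = (1/2)^2 = 1:4.

1:4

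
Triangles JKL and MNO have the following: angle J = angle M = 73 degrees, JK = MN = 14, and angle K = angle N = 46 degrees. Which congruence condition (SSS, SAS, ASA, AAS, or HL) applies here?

The given information provides:
angle J = angle M = 73 degrees, JK = MN = 14, and angle K = angle N = 46 degrees
This matches the ASA congruence theorem.
Two pairs of corresponding angles and the included side are equal (Angle-Side-Angle).

ASA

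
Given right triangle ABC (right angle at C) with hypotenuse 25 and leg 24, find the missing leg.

BC = sqrt(25^2 - 24^2) = sqrt(49) = 7

7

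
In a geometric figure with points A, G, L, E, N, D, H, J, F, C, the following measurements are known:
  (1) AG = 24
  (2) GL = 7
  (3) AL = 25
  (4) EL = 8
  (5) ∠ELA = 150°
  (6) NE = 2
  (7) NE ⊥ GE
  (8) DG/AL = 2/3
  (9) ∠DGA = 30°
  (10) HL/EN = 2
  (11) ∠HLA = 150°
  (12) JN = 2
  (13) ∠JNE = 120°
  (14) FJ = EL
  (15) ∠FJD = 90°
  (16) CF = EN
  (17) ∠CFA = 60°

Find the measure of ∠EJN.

Step 1: By the law of cosines on triangle JNE: JE² = 2² + 2² − 2·2·2·cos(120°) = 12, so JE = 2·√3.
Step 2: By the inverse law of cosines on triangle EJN: cos(∠EJN) = ((2·√3)² + 2² − 2²) / (2·2·√3·2) = 12/13.86 = 0.866, so ∠EJN = 30°.

Therefore, the measure of angle ∠EJN = 30°.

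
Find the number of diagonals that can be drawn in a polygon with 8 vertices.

Total line segments between 8 vertices = C(8,2) = 28.
Subtract the 8 sides: 28 - 8 = 20 diagonals.

20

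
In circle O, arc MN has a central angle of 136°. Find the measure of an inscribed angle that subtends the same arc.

Inscribed angle = 136° / 2 = 68° (inscribed angle theorem).

68°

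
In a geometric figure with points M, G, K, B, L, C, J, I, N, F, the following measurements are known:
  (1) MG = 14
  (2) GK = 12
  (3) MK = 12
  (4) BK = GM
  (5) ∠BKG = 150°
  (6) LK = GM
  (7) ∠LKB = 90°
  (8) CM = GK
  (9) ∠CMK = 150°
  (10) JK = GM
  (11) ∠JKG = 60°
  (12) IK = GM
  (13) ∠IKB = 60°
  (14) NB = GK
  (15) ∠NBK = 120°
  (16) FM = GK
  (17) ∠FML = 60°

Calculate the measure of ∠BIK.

From the given relations: IK = GM = 14; BK = GM = 14.
Step 1: By the law of cosines on triangle IKB: IB² = 14² + 14² − 2·14·14·cos(60°) = 196, so IB = 14.
Step 2: By the inverse law of cosines on triangle BIK: cos(∠BIK) = (14² + 14² − 14²) / (2·14·14) = 196/392 = 0.5, so ∠BIK = 60°.

Therefore, the measure of angle ∠BIK = 60°.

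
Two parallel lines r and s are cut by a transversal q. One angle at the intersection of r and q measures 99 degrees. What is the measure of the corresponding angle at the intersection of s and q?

When a transversal crosses parallel lines, angles in the same position at each intersection are called corresponding angles.
These are always equal, so the answer is 99 degrees.

99 degrees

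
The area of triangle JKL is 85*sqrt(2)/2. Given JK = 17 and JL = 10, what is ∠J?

sin(C) = 2 * 85*sqrt(2)/2 / (17 * 10) = sqrt(2)/2, so C = arcsin(sqrt(2)/2) = 45°.
Since sin(180° - C) = sin(C), the obtuse angle 135° gives the same area, so C = 45° or C = 135°.

45° or 135°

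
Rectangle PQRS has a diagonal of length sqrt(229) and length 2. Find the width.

Using the Pythagorean theorem: d^2 = a^2 + b^2
b^2 = d^2 - a^2
b^2 = 229 - 4
b^2 = 225
b = sqrt(225) = 15

15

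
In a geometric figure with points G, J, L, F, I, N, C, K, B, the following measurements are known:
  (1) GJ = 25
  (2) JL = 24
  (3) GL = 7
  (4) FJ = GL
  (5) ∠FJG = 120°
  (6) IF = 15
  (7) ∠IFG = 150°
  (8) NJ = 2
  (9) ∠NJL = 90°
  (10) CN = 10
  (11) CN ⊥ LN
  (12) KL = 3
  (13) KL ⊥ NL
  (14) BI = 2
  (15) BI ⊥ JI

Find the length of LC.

Step 1: By the law of cosines on triangle LJN: LN² = 24² + 2² − 2·24·2·cos(90°) = 580, so LN = 2·√145.
Step 2: By the law of cosines on triangle LNC: LC² = (2·√145)² + 10² − 2·2·√145·10·cos(90°) = 680, so LC = 2·√170.

Therefore, the length of LC = 2·√170.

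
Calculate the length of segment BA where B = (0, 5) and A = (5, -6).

d = sqrt((5 - 0)^2 + (-6 - 5)^2)
d = sqrt(5^2 + -11^2)
d = sqrt(25 + 121)
d = sqrt(146)

sqrt(146)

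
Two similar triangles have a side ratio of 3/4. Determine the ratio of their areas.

The ratio of areas of similar triangles equals the square of the side ratio.
Side ratio = 3:4
Area ratio = (3/4)^2 = 9/16 = 9:16

9:16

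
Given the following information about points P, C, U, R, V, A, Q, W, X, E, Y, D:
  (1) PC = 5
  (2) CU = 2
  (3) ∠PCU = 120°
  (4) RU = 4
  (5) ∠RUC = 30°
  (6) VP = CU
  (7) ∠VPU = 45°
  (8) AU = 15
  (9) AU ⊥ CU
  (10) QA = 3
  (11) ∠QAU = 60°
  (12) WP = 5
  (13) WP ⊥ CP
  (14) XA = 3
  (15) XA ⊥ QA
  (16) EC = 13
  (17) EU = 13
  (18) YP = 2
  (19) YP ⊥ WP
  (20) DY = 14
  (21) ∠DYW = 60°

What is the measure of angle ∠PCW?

Step 1: By the law of cosines on triangle CPW: CW² = 5² + 5² − 2·5·5·cos(90°) = 50, so CW = 5·√2.
Step 2: By the inverse law of cosines on triangle PCW: cos(∠PCW) = (5² + (5·√2)² − 5²) / (2·5·5·√2) = 50/70.71 = 0.7071, so ∠PCW = 45°.

Therefore, the measure of angle ∠PCW = 45°.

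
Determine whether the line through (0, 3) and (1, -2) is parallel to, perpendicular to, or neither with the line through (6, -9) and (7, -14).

Slope of line 1: m1 = (-2 - 3)/(1 - 0) = -5/1 = -5
Slope of line 2: m2 = (-14 - -9)/(7 - 6) = -5/1 = -5
m1 = m2, so the lines are parallel.

Parallel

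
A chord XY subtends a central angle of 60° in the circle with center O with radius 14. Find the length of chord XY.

Chord = 2(14) sin(30°) = 14

14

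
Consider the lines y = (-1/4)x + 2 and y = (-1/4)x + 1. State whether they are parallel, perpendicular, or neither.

Slope of line 1: m1 = -1/4
Slope of line 2: m2 = -1/4
Two lines are parallel if and only if they have equal slopes (or both are vertical).
Here m1 = m2 = -1/4, confirming the lines are parallel.

Parallel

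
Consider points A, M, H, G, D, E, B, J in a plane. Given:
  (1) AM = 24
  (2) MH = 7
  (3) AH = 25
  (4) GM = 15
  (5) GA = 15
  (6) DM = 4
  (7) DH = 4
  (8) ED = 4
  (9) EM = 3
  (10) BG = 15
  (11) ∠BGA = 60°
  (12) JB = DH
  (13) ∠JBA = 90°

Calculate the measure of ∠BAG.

Step 1: By the law of cosines on triangle AGB: AB² = 15² + 15² − 2·15·15·cos(60°) = 225, so AB = 15.
Step 2: By the inverse law of cosines on triangle BAG: cos(∠BAG) = (15² + 15² − 15²) / (2·15·15) = 225/450 = 0.5, so ∠BAG = 60°.

Therefore, the measure of angle ∠BAG = 60°.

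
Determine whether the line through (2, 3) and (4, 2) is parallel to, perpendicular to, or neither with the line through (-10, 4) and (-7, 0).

Slope of line 1: m1 = (2 - 3)/(4 - 2) = -1/2 = -1/2
Slope of line 2: m2 = (0 - 4)/(-7 - -10) = -4/3 = -4/3
m1 != m2 (-1/2 != -4/3), so not parallel.
m1 * m2 = (-1/2) * (-4/3) = 2/3 != -1, so not perpendicular.
The lines are neither parallel nor perpendicular.

Neither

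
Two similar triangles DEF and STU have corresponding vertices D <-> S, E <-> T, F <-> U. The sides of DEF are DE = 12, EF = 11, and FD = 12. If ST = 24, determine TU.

Since the triangles are similar, the ratio of corresponding sides is constant.
Scale factor k = ST / DE = 24 / 12 = 2
TU = k * EF = 2 * 11 = 22

22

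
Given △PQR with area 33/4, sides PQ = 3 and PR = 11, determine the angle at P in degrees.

sin(C) = 2 * 33/4 / (3 * 11) = 1/2, so C = arcsin(1/2) = 30°.
Since sin(180° - C) = sin(C), the obtuse angle 150° gives the same area, so C = 30° or C = 150°.

30° or 150°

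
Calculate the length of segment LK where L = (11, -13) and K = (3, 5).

d = sqrt((-8)^2 + (18)^2) = sqrt(388) = 2*sqrt(97)

2*sqrt(97)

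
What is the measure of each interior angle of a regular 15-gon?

Each interior angle of a regular n-gon is (n - 2) * 180 / n.
For n = 15: (15 - 2) * 180 / 15 = 2340/15 = 156 degrees.

156 degrees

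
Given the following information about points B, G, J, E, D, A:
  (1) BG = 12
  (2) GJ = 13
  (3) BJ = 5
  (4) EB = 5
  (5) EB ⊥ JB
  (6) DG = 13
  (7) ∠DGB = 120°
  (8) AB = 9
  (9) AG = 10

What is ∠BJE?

Step 1: By the law of cosines on triangle JBE: JE² = 5² + 5² − 2·5·5·cos(90°) = 50, so JE = 5·√2.
Step 2: By the inverse law of cosines on triangle BJE: cos(∠BJE) = (5² + (5·√2)² − 5²) / (2·5·5·√2) = 50/70.71 = 0.7071, so ∠BJE = 45°.

Therefore, the measure of angle ∠BJE = 45°.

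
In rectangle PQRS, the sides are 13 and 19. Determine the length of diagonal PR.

A rectangle's diagonal splits it into two right triangles, with the diagonal as the hypotenuse.
By the Pythagorean theorem, d^2 = 13^2 + 19^2 = 530.
Therefore d = sqrt(530).

sqrt(530)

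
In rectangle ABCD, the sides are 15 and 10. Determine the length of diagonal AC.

d = sqrt(15^2 + 10^2) = sqrt(325) = 5*sqrt(13)

5*sqrt(13)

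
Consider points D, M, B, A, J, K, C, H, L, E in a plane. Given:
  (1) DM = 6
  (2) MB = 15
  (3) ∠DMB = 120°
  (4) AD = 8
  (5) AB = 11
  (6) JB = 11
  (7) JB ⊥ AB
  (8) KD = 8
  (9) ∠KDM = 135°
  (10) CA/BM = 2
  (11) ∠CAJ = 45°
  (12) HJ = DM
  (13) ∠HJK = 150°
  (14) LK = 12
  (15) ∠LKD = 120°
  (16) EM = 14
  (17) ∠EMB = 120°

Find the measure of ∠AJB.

Step 1: By the law of cosines on triangle JBA: JA² = 11² + 11² − 2·11·11·cos(90°) = 242, so JA = 11·√2.
Step 2: By the inverse law of cosines on triangle AJB: cos(∠AJB) = ((11·√2)² + 11² − 11²) / (2·11·√2·11) = 242/342.24 = 0.7071, so ∠AJB = 45°.

Therefore, the measure of angle ∠AJB = 45°.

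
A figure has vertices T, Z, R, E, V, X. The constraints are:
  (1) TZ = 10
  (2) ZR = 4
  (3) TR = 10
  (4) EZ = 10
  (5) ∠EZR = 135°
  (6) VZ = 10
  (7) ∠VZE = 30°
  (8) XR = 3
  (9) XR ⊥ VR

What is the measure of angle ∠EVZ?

Step 1: By the law of cosines on triangle VZE: VE² = 10² + 10² − 2·10·10·cos(30°) = 26.79, so VE ≈ 5.18.
Step 2: By the inverse law of cosines on triangle EVZ: cos(∠EVZ) = (5.18² + 10² − 10²) / (2·5.18·10) = 26.79/103.53 = 0.2588, so ∠EVZ = 75°.

Therefore, the measure of angle ∠EVZ = 75°.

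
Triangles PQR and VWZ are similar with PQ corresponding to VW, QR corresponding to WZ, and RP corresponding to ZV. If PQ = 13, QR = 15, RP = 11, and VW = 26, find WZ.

k = 26/13 = 2. WZ = 2 * 15 = 30.

30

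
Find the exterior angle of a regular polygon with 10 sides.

Each exterior angle of a regular n-gon is 360 / n.
For n = 10: 360 / 10 = 36 degrees.

36 degrees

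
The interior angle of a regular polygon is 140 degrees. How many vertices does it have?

The exterior angle is the supplement of the interior angle: 180 - 140 = 40 degrees.
Since the exterior angles of any convex polygon sum to 360 degrees, the number of sides is 360 / 40 = 9.

9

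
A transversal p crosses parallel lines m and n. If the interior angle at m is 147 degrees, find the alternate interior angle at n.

Alternate interior angles lie on opposite sides of the transversal, between the parallel lines.
By the alternate interior angle theorem, they are equal: 147 degrees.

147 degrees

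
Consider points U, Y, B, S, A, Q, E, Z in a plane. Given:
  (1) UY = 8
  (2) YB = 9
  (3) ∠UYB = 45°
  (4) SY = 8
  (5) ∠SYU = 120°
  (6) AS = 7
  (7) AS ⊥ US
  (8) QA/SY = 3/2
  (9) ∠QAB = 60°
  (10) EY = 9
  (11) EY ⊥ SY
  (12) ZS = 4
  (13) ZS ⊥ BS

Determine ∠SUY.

Step 1: By the law of cosines on triangle UYS: US² = 8² + 8² − 2·8·8·cos(120°) = 192, so US = 8·√3.
Step 2: By the inverse law of cosines on triangle SUY: cos(∠SUY) = ((8·√3)² + 8² − 8²) / (2·8·√3·8) = 192/221.7 = 0.866, so ∠SUY = 30°.

Therefore, the measure of angle ∠SUY = 30°.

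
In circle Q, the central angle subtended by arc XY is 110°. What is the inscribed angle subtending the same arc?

An inscribed angle intercepts an arc from a point on the circle, while the central angle intercepts the same arc from the center.
The inscribed angle is always half the central angle: 110° / 2 = 55°.

55°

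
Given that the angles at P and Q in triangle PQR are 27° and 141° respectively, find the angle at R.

angle R = 180 - 27 - 141 = 12 degrees.

12 degrees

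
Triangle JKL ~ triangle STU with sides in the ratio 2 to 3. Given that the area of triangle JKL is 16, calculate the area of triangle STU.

The ratio of areas of similar triangles = (side ratio)^2.
Side ratio = 2:3, so area ratio = 4:9.
Area of STU / Area of JKL = 9/4
Area of STU = 16 * 9/4 = 36

36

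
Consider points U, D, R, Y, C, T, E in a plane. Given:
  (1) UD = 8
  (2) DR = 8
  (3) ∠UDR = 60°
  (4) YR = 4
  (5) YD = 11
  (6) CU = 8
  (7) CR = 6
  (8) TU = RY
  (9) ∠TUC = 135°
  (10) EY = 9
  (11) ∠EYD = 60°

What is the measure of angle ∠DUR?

Step 1: By the law of cosines on triangle UDR: UR² = 8² + 8² − 2·8·8·cos(60°) = 64, so UR = 8.
Step 2: By the inverse law of cosines on triangle DUR: cos(∠DUR) = (8² + 8² − 8²) / (2·8·8) = 64/128 = 0.5, so ∠DUR = 60°.

Therefore, the measure of angle ∠DUR = 60°.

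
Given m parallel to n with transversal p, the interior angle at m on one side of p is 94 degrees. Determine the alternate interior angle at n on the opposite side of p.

Alternate interior angles lie on opposite sides of the transversal, between the parallel lines.
By the alternate interior angle theorem, they are equal: 94 degrees.

94 degrees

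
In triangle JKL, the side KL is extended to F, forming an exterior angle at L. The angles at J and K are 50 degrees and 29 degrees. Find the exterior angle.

By the exterior angle theorem, an exterior angle of a triangle equals the sum of the two remote interior angles.
Exterior angle = angle J + angle K
Exterior angle = 50 + 29 = 79 degrees

79 degrees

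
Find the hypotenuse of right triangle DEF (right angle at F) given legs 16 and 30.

In a right triangle, the square of the hypotenuse equals the sum of the squares of the two legs.
The legs are 16 and 30, so the hypotenuse = sqrt(256 + 900) = sqrt(1156) = 34.

34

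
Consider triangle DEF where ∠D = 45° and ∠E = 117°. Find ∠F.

The interior angles sum to 180°: angle F = 180 - 45 - 117 = 18°.
The triangle is obtuse (angles 45°, 117°, 18°).

18 degrees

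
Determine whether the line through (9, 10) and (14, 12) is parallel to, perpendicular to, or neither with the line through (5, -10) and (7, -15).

Slope of line 1: m1 = (12 - 10)/(14 - 9) = 2/5 = 2/5
Slope of line 2: m2 = (-15 - -10)/(7 - 5) = -5/2 = -5/2
Two lines are perpendicular when the product of their slopes is -1 (negative reciprocals).
m1 * m2 = (2/5) * (-5/2) = -1, confirming perpendicularity.

Perpendicular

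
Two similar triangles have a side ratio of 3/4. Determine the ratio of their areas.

Area ratio = (side ratio)^2 = (3/4)^2 = 9:16.

9:16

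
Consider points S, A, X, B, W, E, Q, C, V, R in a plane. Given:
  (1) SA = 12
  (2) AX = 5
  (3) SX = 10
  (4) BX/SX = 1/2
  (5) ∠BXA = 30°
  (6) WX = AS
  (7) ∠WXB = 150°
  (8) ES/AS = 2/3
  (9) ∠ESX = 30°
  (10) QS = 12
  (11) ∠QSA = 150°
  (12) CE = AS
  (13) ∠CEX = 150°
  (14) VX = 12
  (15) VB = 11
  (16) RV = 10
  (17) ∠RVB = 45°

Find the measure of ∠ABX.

From the given relations: BX = 1/2·SX = 1/2·10 = 5.
Step 1: By the law of cosines on triangle BXA: BA² = 5² + 5² − 2·5·5·cos(30°) = 6.7, so BA ≈ 2.59.
Step 2: By the inverse law of cosines on triangle ABX: cos(∠ABX) = (2.59² + 5² − 5²) / (2·2.59·5) = 6.7/25.88 = 0.2588, so ∠ABX = 75°.

Therefore, the measure of angle ∠ABX = 75°.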